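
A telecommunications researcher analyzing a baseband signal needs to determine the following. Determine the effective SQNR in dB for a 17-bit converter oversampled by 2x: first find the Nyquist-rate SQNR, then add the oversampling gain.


Step 1 — baseline SQNR at Nyquist:
SQNR_base = 6.02*N + 1.76
          = 6.02*17 + 1.76
          = 104.1 dB

Step 2 — oversampling processing gain:
G = 10*log10(OSR) = 10*log10(2) = 3.01 dB

Step 3 — total:
SQNR_total = 104.1 + 3.01 = 107.11 dB

Base SQNR = 104.1 dB; oversampled SQNR = 107.11 dB


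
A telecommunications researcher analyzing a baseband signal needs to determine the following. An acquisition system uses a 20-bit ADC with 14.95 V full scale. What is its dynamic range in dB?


Dynamic range from full-scale to LSB:
V_min = V_max / 2^bits = 14.95 / 2^20
DR = 20 * log10(V_max / V_min)
   = 20 * log10(2^20)
   = 20 * 20 * log10(2)
   = 120.41 dB

120.41 dB


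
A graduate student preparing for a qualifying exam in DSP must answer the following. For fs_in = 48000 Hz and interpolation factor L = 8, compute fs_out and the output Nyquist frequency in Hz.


Step 1 — output sample rate after interpolation by L:
fs_out = L * fs_in = 8 * 48000 = 384000 Hz

Step 2 — Nyquist frequency of the output stream:
f_Nyq = fs_out / 2 = 384000 / 2 = 192000.0 Hz

fs_out = 384000 Hz; f_Nyquist = 192000.0 Hz


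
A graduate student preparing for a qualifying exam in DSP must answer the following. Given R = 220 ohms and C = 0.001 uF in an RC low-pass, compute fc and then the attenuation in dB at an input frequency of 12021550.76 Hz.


Step 1 — cutoff frequency:
fc = 1 / (2*pi*R*C)
C = 0.001 uF = 1e-09 F
fc = 1 / (2*pi*220*1e-09)
   = 723431.56 Hz

Step 2 — magnitude at f = 12021550.76 Hz:
|H(f)| = 1 / sqrt(1 + (f/fc)^2)
f/fc = 12021550.76 / 723431.56 = 16.617399
|H| = 1 / sqrt(1 + 276.13795) = 0.0600692
|H|_dB = 20*log10(0.0600692) = -24.43 dB

fc = 723431.56 Hz; |H(12021550.76 Hz)| = -24.43 dB


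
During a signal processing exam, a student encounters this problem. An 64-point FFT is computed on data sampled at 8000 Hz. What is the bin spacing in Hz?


DFT frequency resolution:
df = fs / N
   = 8000 / 64
   = 125.0 Hz

125.0 Hz


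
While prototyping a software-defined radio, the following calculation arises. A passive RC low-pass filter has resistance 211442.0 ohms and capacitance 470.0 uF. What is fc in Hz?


Cutoff frequency of a first-order RC filter:
fc = 1 / (2 * pi * R * C)
C = 470.0 uF = 0.00047 F
fc = 1 / (2 * pi * 211442.0 * 0.00047)
   = 1 / 624.40875582871
   = 0.001602 Hz

0.001602 Hz


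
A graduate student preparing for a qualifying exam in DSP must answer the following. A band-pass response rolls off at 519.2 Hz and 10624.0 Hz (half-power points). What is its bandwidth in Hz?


Bandwidth is the difference of -3dB frequencies:
BW = f_high - f_low
   = 10624.0 - 519.2
   = 10104.8 Hz

10104.8 Hz


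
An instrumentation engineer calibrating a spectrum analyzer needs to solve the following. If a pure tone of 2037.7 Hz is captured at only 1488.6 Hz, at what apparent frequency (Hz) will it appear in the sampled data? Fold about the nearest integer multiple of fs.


Compute the nearest integer multiple of fs to the signal:
n = round(2037.7 / 1488.6) = 1
f_alias = |2037.7 - 1 * 1488.6|
        = |2037.7 - 1488.6|
        = 549.1 Hz

549.1


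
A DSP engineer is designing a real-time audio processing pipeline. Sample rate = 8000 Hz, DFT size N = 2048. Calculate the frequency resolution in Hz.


DFT frequency resolution:
df = fs / N
   = 8000 / 2048
   = 3.9062 Hz

3.9062 Hz


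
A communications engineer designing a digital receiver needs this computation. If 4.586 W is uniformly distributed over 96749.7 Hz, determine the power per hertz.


Power spectral density:
PSD = P / BW
    = 4.586 / 96749.7
    = 4.74e-05 W/Hz

4.74e-05 W/Hz


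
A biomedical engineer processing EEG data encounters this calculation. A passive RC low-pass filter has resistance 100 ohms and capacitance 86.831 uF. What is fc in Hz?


Cutoff frequency of a first-order RC filter:
fc = 1 / (2 * pi * R * C)
C = 86.831 uF = 8.6831e-05 F
fc = 1 / (2 * pi * 100 * 8.6831e-05)
   = 1 / 0.054557526340771
   = 18.329277 Hz

18.329277 Hz


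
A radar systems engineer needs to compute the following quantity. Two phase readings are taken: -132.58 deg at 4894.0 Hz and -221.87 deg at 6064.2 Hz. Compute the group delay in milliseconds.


Group delay from phase difference:
tau = -d(phi)/d(omega)
d(phi) = -89.29 deg = -1.558404 rad
d(omega) = 2*pi*(6064.2 - 4894.0) = 7352.5834 rad/s
tau = -(-1.558404) / 7352.5834
    = 0.212 ms

0.212 ms


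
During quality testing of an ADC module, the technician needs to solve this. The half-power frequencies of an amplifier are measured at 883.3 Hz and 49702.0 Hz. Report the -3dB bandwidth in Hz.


Bandwidth is the difference of -3dB frequencies:
BW = f_high - f_low
   = 49702.0 - 883.3
   = 48818.7 Hz

48818.7 Hz


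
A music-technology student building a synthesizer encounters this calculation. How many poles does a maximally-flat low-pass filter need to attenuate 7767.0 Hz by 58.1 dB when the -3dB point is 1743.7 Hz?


Butterworth filter order formula:
n = log10(10^(A/10) - 1) / (2 * log10(f_stop/f_pass))
10^(58.1/10) - 1 = 645653.229
f_stop/f_pass = 7767.0 / 1743.7 = 4.4543
n = 4.4776 -> ceil = 5

5


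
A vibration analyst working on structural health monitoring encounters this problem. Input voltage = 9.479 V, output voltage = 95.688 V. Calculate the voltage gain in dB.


Voltage gain in dB:
G = 20 * log10(Vout / Vin)
  = 20 * log10(95.688 / 9.479)
  = 20 * log10(10.094736)
  = 20 * 1.004095
  = 20.08 dB

20.08 dB


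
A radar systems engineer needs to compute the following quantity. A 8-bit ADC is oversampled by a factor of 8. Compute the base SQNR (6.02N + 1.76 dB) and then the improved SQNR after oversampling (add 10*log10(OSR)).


Step 1 — baseline SQNR at Nyquist:
SQNR_base = 6.02*N + 1.76
          = 6.02*8 + 1.76
          = 49.92 dB

Step 2 — oversampling processing gain:
G = 10*log10(OSR) = 10*log10(8) = 9.03 dB

Step 3 — total:
SQNR_total = 49.92 + 9.03 = 58.95 dB

Base SQNR = 49.92 dB; oversampled SQNR = 58.95 dB


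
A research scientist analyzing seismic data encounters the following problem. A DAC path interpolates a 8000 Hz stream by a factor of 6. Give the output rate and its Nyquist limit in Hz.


Step 1 — output sample rate after interpolation by L:
fs_out = L * fs_in = 6 * 8000 = 48000 Hz

Step 2 — Nyquist frequency of the output stream:
f_Nyq = fs_out / 2 = 48000 / 2 = 24000.0 Hz

fs_out = 48000 Hz; f_Nyquist = 24000.0 Hz


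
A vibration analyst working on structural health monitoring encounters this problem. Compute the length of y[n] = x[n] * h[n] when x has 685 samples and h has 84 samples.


Linear convolution output length:
L = N + M - 1
  = 685 + 84 - 1
  = 768 samples

768


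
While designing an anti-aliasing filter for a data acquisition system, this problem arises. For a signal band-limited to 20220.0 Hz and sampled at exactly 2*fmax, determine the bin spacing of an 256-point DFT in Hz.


Step 1 — Nyquist sampling rate:
fs = 2 * fmax = 2 * 20220.0 = 40440.0 Hz

Step 2 — DFT bin spacing:
df = fs / N = 40440.0 / 256 = 157.9688 Hz

157.9688 Hz


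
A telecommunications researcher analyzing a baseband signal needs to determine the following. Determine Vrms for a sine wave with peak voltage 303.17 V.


RMS voltage for a sinusoidal waveform:
V_rms = V_peak / sqrt(2)
      = 303.17 / 1.414214
      = 214.374 V

214.374 V


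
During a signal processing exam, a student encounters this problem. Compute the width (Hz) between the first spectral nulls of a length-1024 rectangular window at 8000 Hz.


Main lobe width for a rectangular window:
Width = 2 * fs / N
      = 2 * 8000 / 1024
      = 16000 / 1024
      = 15.625 Hz

15.625 Hz


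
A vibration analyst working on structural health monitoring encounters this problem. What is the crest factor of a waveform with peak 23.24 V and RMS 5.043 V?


Crest factor is the ratio of peak to RMS:
CF = V_peak / V_rms
   = 23.24 / 5.043
   = 4.6084

4.6084


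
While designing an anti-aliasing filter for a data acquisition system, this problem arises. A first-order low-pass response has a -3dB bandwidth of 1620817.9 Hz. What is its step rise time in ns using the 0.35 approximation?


Rise time from bandwidth relationship:
tr = 0.35 / BW
   = 0.35 / 1620817.9
   = 2.159403595e-07 s
   = 215.9404 ns

215.9404 ns


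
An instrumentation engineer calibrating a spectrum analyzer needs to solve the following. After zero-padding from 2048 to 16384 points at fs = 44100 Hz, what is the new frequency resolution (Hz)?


Frequency resolution after zero-padding:
N_padded = 2048 * 8 = 16384
df = fs / N_padded
   = 44100 / 16384
   = 2.6917 Hz

2.6917 Hz


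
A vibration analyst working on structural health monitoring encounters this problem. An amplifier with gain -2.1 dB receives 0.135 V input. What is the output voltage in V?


Output voltage from dB gain:
V_out = V_in * 10^(gain_dB / 20)
      = 0.135 * 10^(-2.1 / 20)
      = 0.135 * 0.785236
      = 0.106 V

0.106 V


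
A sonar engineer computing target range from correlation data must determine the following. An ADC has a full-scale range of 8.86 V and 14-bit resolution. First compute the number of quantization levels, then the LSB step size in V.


Step 1 — number of quantization levels:
L = 2^N = 2^14 = 16384

Step 2 — LSB step size:
delta = Vfs / L
      = 8.86 / 16384
      = 0.00054077 V

Levels = 16384; step size = 0.00054077 V


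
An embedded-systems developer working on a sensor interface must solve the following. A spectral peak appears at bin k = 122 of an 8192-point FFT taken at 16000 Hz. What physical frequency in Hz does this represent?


Frequency of DFT bin k:
f_k = k * fs / N
    = 122 * 16000 / 8192
    = 1952000 / 8192
    = 238.281 Hz

238.281 Hz


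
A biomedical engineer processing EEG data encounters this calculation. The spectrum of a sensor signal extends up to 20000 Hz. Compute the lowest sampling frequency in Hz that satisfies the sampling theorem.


The Nyquist rate is twice the maximum frequency component.
fs_min = 2 * fmax
      = 2 * 20000
      = 40000 Hz

40000


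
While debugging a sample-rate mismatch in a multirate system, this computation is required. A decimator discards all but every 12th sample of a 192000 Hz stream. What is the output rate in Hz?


Decimation reduces the sample rate:
fs_out = fs_in / M
       = 192000 / 12
       = 16000.0 Hz

16000.0 Hz


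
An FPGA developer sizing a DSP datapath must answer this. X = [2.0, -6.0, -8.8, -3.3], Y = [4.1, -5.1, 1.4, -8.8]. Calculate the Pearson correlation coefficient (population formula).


Pearson correlation coefficient (population):
r = cov(X,Y) / (std(X) * std(Y))
Mean X = -4.025, Mean Y = -2.1
Cov(X,Y) = 5.4275
Std(X) = 3.985207, Std(Y) = 5.113218
r = 0.2664

0.2664


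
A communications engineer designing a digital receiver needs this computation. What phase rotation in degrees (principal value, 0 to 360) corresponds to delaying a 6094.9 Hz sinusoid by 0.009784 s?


Phase shift from frequency and time delay:
phi = 360 * f * t_delay
    = 360 * 6094.9 * 0.009784
    = 21467.7 degrees
    mod 360 = 227.7 degrees

227.7 degrees


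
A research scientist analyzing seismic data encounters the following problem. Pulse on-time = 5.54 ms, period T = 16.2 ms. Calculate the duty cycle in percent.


Duty cycle as a percentage:
DC = (t_on / T) * 100
   = (5.54 / 16.2) * 100
   = 0.341975 * 100
   = 34.2 %

34.2 %


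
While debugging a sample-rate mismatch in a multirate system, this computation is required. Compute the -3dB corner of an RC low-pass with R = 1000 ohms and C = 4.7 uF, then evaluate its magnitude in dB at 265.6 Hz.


Step 1 — cutoff frequency:
fc = 1 / (2*pi*R*C)
C = 4.7 uF = 4.7e-06 F
fc = 1 / (2*pi*1000*4.7e-06)
   = 33.8628 Hz

Step 2 — magnitude at f = 265.6 Hz:
|H(f)| = 1 / sqrt(1 + (f/fc)^2)
f/fc = 265.6 / 33.8628 = 7.843415
|H| = 1 / sqrt(1 + 61.519159) = 0.1264717
|H|_dB = 20*log10(0.1264717) = -17.96 dB

fc = 33.8628 Hz; |H(265.6 Hz)| = -17.96 dB


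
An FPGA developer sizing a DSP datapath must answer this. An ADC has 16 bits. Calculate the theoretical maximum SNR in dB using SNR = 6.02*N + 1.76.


Theoretical SNR for a full-scale sinusoid:
SNR = 6.02 * N + 1.76
    = 6.02 * 16 + 1.76
    = 96.32 + 1.76
    = 98.08 dB

98.08 dB


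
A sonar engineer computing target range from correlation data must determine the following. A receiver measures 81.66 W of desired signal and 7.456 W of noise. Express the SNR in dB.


SNR in decibels:
SNR = 10 * log10(Ps / Pn)
    = 10 * log10(81.66 / 7.456)
    = 10 * log10(10.9523)
    = 10 * 1.0395
    = 10.4 dB

10.4 dB


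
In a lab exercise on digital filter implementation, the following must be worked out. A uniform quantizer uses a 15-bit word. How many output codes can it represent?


Number of quantization levels = 2^N
= 2^15
= 32768

32768


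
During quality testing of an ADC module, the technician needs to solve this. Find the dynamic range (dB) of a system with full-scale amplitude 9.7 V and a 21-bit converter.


Dynamic range from full-scale to LSB:
V_min = V_max / 2^bits = 9.7 / 2^21
DR = 20 * log10(V_max / V_min)
   = 20 * log10(2^21)
   = 20 * 21 * log10(2)
   = 126.43 dB

126.43 dB


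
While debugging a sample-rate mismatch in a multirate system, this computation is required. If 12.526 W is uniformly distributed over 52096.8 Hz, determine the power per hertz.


Power spectral density:
PSD = P / BW
    = 12.526 / 52096.8
    = 0.00024044 W/Hz

0.00024044 W/Hz


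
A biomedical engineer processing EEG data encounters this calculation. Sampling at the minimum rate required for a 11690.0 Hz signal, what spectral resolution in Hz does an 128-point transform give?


Step 1 — Nyquist sampling rate:
fs = 2 * fmax = 2 * 11690.0 = 23380.0 Hz

Step 2 — DFT bin spacing:
df = fs / N = 23380.0 / 128 = 182.6562 Hz

182.6562 Hz


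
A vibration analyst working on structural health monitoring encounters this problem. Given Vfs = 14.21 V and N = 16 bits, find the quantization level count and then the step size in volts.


Step 1 — number of quantization levels:
L = 2^N = 2^16 = 65536

Step 2 — LSB step size:
delta = Vfs / L
      = 14.21 / 65536
      = 0.00021683 V

Levels = 65536; step size = 0.00021683 V


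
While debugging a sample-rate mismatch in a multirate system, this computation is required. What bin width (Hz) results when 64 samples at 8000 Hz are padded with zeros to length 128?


Frequency resolution after zero-padding:
N_padded = 64 * 2 = 128
df = fs / N_padded
   = 8000 / 128
   = 62.5 Hz

62.5 Hz


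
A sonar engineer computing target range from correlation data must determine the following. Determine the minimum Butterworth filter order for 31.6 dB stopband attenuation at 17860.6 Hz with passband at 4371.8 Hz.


Butterworth filter order formula:
n = log10(10^(A/10) - 1) / (2 * log10(f_stop/f_pass))
10^(31.6/10) - 1 = 1444.4398
f_stop/f_pass = 17860.6 / 4371.8 = 4.0854
n = 2.5847 -> ceil = 3

3


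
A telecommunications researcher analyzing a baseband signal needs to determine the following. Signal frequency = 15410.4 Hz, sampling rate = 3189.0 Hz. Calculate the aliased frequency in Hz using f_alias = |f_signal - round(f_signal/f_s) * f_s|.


Compute the nearest integer multiple of fs to the signal:
n = round(15410.4 / 3189.0) = 5
f_alias = |15410.4 - 5 * 3189.0|
        = |15410.4 - 15945.0|
        = 534.6 Hz

534.6


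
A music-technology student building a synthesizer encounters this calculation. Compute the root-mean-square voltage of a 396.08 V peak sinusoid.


RMS voltage for a sinusoidal waveform:
V_rms = V_peak / sqrt(2)
      = 396.08 / 1.414214
      = 280.071 V

280.071 V


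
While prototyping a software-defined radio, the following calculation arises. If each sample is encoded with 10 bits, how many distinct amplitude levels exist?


Number of quantization levels = 2^N
= 2^10
= 1024

1024


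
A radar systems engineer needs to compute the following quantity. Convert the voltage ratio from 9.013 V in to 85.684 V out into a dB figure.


Voltage gain in dB:
G = 20 * log10(Vout / Vin)
  = 20 * log10(85.684 / 9.013)
  = 20 * log10(9.506713)
  = 20 * 0.97803
  = 19.56 dB

19.56 dB


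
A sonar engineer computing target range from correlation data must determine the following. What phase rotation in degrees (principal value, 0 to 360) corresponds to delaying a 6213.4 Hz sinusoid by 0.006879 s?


Phase shift from frequency and time delay:
phi = 360 * f * t_delay
    = 360 * 6213.4 * 0.006879
    = 15387.11 degrees
    mod 360 = 267.11 degrees

267.11 degrees


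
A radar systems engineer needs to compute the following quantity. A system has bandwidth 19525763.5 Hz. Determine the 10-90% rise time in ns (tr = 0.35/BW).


Rise time from bandwidth relationship:
tr = 0.35 / BW
   = 0.35 / 19525763.5
   = 1.79250353e-08 s
   = 17.925 ns

17.925 ns


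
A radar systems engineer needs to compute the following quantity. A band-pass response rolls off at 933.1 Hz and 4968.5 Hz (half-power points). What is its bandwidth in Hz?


Bandwidth is the difference of -3dB frequencies:
BW = f_high - f_low
   = 4968.5 - 933.1
   = 4035.4 Hz

4035.4 Hz


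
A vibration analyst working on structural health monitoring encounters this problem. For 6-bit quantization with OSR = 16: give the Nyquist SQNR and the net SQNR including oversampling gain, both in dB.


Step 1 — baseline SQNR at Nyquist:
SQNR_base = 6.02*N + 1.76
          = 6.02*6 + 1.76
          = 37.88 dB

Step 2 — oversampling processing gain:
G = 10*log10(OSR) = 10*log10(16) = 12.04 dB

Step 3 — total:
SQNR_total = 37.88 + 12.04 = 49.92 dB

Base SQNR = 37.88 dB; oversampled SQNR = 49.92 dB


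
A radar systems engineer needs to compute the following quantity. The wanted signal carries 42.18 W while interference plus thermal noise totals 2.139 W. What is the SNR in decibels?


SNR in decibels:
SNR = 10 * log10(Ps / Pn)
    = 10 * log10(42.18 / 2.139)
    = 10 * log10(19.7195)
    = 10 * 1.2949
    = 12.95 dB

12.95 dB


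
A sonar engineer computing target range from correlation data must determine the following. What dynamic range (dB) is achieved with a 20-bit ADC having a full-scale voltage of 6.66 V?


Dynamic range from full-scale to LSB:
V_min = V_max / 2^bits = 6.66 / 2^20
DR = 20 * log10(V_max / V_min)
   = 20 * log10(2^20)
   = 20 * 20 * log10(2)
   = 120.41 dB

120.41 dB


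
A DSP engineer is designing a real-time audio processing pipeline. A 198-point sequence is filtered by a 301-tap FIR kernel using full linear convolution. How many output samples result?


Linear convolution output length:
L = N + M - 1
  = 198 + 301 - 1
  = 498 samples

498


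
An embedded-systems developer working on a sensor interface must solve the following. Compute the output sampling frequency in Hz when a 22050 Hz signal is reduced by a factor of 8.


Decimation reduces the sample rate:
fs_out = fs_in / M
       = 22050 / 8
       = 2756.25 Hz

2756.25 Hz


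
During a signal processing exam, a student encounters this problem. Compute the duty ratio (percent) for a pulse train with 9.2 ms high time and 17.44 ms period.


Duty cycle as a percentage:
DC = (t_on / T) * 100
   = (9.2 / 17.44) * 100
   = 0.527523 * 100
   = 52.75 %

52.75 %


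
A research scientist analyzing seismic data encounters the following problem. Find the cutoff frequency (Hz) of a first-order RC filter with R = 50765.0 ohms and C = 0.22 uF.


Cutoff frequency of a first-order RC filter:
fc = 1 / (2 * pi * R * C)
C = 0.22 uF = 2.2e-07 F
fc = 1 / (2 * pi * 50765.0 * 2.2e-07)
   = 1 / 0.070172498466174
   = 14.250597 Hz

14.250597 Hz


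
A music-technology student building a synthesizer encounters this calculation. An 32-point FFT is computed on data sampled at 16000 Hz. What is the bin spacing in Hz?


DFT frequency resolution:
df = fs / N
   = 16000 / 32
   = 500.0 Hz

500.0 Hz


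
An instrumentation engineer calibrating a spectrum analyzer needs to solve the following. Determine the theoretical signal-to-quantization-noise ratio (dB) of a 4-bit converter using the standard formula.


Theoretical SNR for a full-scale sinusoid:
SNR = 6.02 * N + 1.76
    = 6.02 * 4 + 1.76
    = 24.08 + 1.76
    = 25.84 dB

25.84 dB


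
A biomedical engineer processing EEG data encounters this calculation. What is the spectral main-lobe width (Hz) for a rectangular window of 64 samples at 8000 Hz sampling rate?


Main lobe width for a rectangular window:
Width = 2 * fs / N
      = 2 * 8000 / 64
      = 16000 / 64
      = 250.0 Hz

250.0 Hz


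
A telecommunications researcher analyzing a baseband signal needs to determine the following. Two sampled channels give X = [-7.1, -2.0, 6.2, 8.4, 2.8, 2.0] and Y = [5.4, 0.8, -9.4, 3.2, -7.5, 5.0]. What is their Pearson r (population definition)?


Pearson correlation coefficient (population):
r = cov(X,Y) / (std(X) * std(Y))
Mean X = 1.7167, Mean Y = -0.4167
Cov(X,Y) = -13.008056
Std(X) = 5.124587, Std(Y) = 5.896444
r = -0.4305

-0.4305


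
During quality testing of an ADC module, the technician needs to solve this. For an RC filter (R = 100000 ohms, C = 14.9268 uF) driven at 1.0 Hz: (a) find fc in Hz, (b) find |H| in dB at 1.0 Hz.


Step 1 — cutoff frequency:
fc = 1 / (2*pi*R*C)
C = 14.9268 uF = 1.49268e-05 F
fc = 1 / (2*pi*100000*1.49268e-05)
   = 0.106624 Hz

Step 2 — magnitude at f = 1.0 Hz:
|H(f)| = 1 / sqrt(1 + (f/fc)^2)
f/fc = 1.0 / 0.106624 = 9.378752
|H| = 1 / sqrt(1 + 87.960989) = 0.106023
|H|_dB = 20*log10(0.106023) = -19.49 dB

fc = 0.106624 Hz; |H(1.0 Hz)| = -19.49 dB


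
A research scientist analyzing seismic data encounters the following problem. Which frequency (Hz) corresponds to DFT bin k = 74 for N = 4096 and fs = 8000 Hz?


Frequency of DFT bin k:
f_k = k * fs / N
    = 74 * 8000 / 4096
    = 592000 / 4096
    = 144.531 Hz

144.531 Hz


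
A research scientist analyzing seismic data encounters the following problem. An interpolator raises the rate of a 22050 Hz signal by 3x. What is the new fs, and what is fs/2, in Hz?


Step 1 — output sample rate after interpolation by L:
fs_out = L * fs_in = 3 * 22050 = 66150 Hz

Step 2 — Nyquist frequency of the output stream:
f_Nyq = fs_out / 2 = 66150 / 2 = 33075.0 Hz

fs_out = 66150 Hz; f_Nyquist = 33075.0 Hz


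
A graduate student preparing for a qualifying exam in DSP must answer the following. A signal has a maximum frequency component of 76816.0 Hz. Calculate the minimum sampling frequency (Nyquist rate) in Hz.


The Nyquist rate is twice the maximum frequency component.
fs_min = 2 * fmax
      = 2 * 76816.0
      = 153632.0 Hz

153632.0


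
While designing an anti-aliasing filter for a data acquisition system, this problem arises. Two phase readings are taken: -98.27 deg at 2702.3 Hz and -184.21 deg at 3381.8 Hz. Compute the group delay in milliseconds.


Group delay from phase difference:
tau = -d(phi)/d(omega)
d(phi) = -85.94 deg = -1.499936 rad
d(omega) = 2*pi*(3381.8 - 2702.3) = 4269.4244 rad/s
tau = -(-1.499936) / 4269.4244
    = 0.3513 ms

0.3513 ms


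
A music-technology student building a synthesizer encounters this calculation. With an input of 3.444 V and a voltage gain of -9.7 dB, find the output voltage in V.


Output voltage from dB gain:
V_out = V_in * 10^(gain_dB / 20)
      = 3.444 * 10^(-9.7 / 20)
      = 3.444 * 0.327341
      = 1.1274 V

1.1274 V


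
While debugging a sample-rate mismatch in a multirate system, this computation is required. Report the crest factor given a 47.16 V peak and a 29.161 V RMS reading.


Crest factor is the ratio of peak to RMS:
CF = V_peak / V_rms
   = 47.16 / 29.161
   = 1.6172

1.6172


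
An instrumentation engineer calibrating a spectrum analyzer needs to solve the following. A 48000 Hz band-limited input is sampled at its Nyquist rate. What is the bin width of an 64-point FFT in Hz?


Step 1 — Nyquist sampling rate:
fs = 2 * fmax = 2 * 48000 = 96000 Hz

Step 2 — DFT bin spacing:
df = fs / N = 96000 / 64 = 1500.0 Hz

1500.0 Hz


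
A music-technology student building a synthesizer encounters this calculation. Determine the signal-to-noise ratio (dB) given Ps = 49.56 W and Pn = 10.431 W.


SNR in decibels:
SNR = 10 * log10(Ps / Pn)
    = 10 * log10(49.56 / 10.431)
    = 10 * log10(4.7512)
    = 10 * 0.6768
    = 6.77 dB

6.77 dB


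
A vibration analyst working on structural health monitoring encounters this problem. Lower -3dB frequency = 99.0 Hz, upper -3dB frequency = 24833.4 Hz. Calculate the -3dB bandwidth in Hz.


Bandwidth is the difference of -3dB frequencies:
BW = f_high - f_low
   = 24833.4 - 99.0
   = 24734.4 Hz

24734.4 Hz


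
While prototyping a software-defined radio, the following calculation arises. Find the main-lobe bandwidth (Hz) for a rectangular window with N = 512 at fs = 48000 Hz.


Main lobe width for a rectangular window:
Width = 2 * fs / N
      = 2 * 48000 / 512
      = 96000 / 512
      = 187.5 Hz

187.5 Hz


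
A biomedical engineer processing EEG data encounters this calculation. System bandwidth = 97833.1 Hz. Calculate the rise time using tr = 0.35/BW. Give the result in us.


Rise time from bandwidth relationship:
tr = 0.35 / BW
   = 0.35 / 97833.1
   = 3.577521309e-06 s
   = 3.5775 us

3.5775 us


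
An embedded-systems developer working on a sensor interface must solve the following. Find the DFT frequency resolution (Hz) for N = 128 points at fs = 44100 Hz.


DFT frequency resolution:
df = fs / N
   = 44100 / 128
   = 344.5312 Hz

344.5312 Hz


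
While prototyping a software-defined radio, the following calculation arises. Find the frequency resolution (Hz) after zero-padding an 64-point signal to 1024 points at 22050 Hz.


Frequency resolution after zero-padding:
N_padded = 64 * 16 = 1024
df = fs / N_padded
   = 22050 / 1024
   = 21.5332 Hz

21.5332 Hz


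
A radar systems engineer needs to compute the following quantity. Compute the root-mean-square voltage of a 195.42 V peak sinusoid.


RMS voltage for a sinusoidal waveform:
V_rms = V_peak / sqrt(2)
      = 195.42 / 1.414214
      = 138.183 V

138.183 V


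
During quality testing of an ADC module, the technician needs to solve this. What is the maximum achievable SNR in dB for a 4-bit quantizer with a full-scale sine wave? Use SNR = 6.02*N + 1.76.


Theoretical SNR for a full-scale sinusoid:
SNR = 6.02 * N + 1.76
    = 6.02 * 4 + 1.76
    = 24.08 + 1.76
    = 25.84 dB

25.84 dB


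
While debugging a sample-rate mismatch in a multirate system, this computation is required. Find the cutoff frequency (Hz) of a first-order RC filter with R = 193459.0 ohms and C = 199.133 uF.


Cutoff frequency of a first-order RC filter:
fc = 1 / (2 * pi * R * C)
C = 199.133 uF = 0.000199133 F
fc = 1 / (2 * pi * 193459.0 * 0.000199133)
   = 1 / 242.05387717525
   = 0.004131 Hz

0.004131 Hz


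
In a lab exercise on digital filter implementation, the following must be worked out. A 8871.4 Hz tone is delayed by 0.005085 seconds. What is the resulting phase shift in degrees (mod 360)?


Phase shift from frequency and time delay:
phi = 360 * f * t_delay
    = 360 * 8871.4 * 0.005085
    = 16239.98 degrees
    mod 360 = 39.98 degrees

39.98 degrees


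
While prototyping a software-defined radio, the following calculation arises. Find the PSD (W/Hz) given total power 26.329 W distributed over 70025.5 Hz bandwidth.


Power spectral density:
PSD = P / BW
    = 26.329 / 70025.5
    = 0.00037599 W/Hz

0.00037599 W/Hz


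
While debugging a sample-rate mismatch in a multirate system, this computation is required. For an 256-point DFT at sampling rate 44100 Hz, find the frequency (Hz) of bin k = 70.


Frequency of DFT bin k:
f_k = k * fs / N
    = 70 * 44100 / 256
    = 3087000 / 256
    = 12058.594 Hz

12058.594 Hz


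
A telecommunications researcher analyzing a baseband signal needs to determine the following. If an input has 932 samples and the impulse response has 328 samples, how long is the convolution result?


Linear convolution output length:
L = N + M - 1
  = 932 + 328 - 1
  = 1259 samples

1259


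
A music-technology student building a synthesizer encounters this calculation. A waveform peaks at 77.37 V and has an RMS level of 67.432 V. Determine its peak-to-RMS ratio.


Crest factor is the ratio of peak to RMS:
CF = V_peak / V_rms
   = 77.37 / 67.432
   = 1.1474

1.1474


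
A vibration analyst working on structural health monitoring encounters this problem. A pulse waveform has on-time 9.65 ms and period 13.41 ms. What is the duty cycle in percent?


Duty cycle as a percentage:
DC = (t_on / T) * 100
   = (9.65 / 13.41) * 100
   = 0.719612 * 100
   = 71.96 %

71.96 %


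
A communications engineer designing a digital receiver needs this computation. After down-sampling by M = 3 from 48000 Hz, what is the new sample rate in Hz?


Decimation reduces the sample rate:
fs_out = fs_in / M
       = 48000 / 3
       = 16000.0 Hz

16000.0 Hz


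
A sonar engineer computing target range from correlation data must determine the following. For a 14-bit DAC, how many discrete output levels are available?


Number of quantization levels = 2^N
= 2^14
= 16384

16384


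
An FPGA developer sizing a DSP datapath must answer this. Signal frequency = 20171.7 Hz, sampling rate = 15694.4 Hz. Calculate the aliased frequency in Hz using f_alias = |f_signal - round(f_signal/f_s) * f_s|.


Compute the nearest integer multiple of fs to the signal:
n = round(20171.7 / 15694.4) = 1
f_alias = |20171.7 - 1 * 15694.4|
        = |20171.7 - 15694.4|
        = 4477.3 Hz

4477.3


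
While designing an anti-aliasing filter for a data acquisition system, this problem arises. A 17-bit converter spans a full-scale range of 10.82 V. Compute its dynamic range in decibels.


Dynamic range from full-scale to LSB:
V_min = V_max / 2^bits = 10.82 / 2^17
DR = 20 * log10(V_max / V_min)
   = 20 * log10(2^17)
   = 20 * 17 * log10(2)
   = 102.35 dB

102.35 dB


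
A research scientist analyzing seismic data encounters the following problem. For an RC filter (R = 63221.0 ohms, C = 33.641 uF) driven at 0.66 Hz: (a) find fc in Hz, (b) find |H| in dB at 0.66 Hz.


Step 1 — cutoff frequency:
fc = 1 / (2*pi*R*C)
C = 33.641 uF = 3.3641e-05 F
fc = 1 / (2*pi*63221.0*3.3641e-05)
   = 0.0748324 Hz

Step 2 — magnitude at f = 0.66 Hz:
|H(f)| = 1 / sqrt(1 + (f/fc)^2)
f/fc = 0.66 / 0.0748324 = 8.819709
|H| = 1 / sqrt(1 + 77.787267) = 0.1126606
|H|_dB = 20*log10(0.1126606) = -18.96 dB

fc = 0.0748324 Hz; |H(0.66 Hz)| = -18.96 dB


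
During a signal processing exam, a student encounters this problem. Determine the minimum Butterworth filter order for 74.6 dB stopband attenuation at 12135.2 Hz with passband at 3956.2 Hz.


Butterworth filter order formula:
n = log10(10^(A/10) - 1) / (2 * log10(f_stop/f_pass))
10^(74.6/10) - 1 = 28840314.0313
f_stop/f_pass = 12135.2 / 3956.2 = 3.0674
n = 7.6628 -> ceil = 8

8


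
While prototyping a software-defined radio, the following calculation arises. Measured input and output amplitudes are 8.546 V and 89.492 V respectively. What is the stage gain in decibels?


Voltage gain in dB:
G = 20 * log10(Vout / Vin)
  = 20 * log10(89.492 / 8.546)
  = 20 * log10(10.4718)
  = 20 * 1.020021
  = 20.4 dB

20.4 dB


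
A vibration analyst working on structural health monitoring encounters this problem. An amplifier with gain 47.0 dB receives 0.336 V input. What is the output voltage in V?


Output voltage from dB gain:
V_out = V_in * 10^(gain_dB / 20)
      = 0.336 * 10^(47.0 / 20)
      = 0.336 * 223.872114
      = 75.221 V

75.221 V


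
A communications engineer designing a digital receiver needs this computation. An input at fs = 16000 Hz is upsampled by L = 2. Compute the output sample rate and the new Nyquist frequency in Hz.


Step 1 — output sample rate after interpolation by L:
fs_out = L * fs_in = 2 * 16000 = 32000 Hz

Step 2 — Nyquist frequency of the output stream:
f_Nyq = fs_out / 2 = 32000 / 2 = 16000.0 Hz

fs_out = 32000 Hz; f_Nyquist = 16000.0 Hz


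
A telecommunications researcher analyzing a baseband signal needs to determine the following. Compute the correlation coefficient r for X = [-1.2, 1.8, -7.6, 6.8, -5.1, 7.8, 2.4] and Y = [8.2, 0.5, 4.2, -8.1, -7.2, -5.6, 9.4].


Pearson correlation coefficient (population):
r = cov(X,Y) / (std(X) * std(Y))
Mean X = 0.7, Mean Y = 0.2
Cov(X,Y) = -11.617143
Std(X) = 5.316551, Std(Y) = 6.782541
r = -0.3222

-0.3222


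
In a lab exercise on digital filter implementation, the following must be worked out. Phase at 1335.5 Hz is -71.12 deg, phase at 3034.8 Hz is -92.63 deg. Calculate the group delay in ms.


Group delay from phase difference:
tau = -d(phi)/d(omega)
d(phi) = -21.51 deg = -0.37542 rad
d(omega) = 2*pi*(3034.8 - 1335.5) = 10677.0168 rad/s
tau = -(-0.37542) / 10677.0168
    = 0.0352 ms

0.0352 ms


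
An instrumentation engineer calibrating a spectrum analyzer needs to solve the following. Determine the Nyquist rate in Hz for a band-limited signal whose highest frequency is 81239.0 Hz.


The Nyquist rate is twice the maximum frequency component.
fs_min = 2 * fmax
      = 2 * 81239.0
      = 162478.0 Hz

162478.0


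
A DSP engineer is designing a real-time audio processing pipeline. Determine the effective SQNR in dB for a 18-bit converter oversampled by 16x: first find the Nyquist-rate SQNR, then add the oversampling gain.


Step 1 — baseline SQNR at Nyquist:
SQNR_base = 6.02*N + 1.76
          = 6.02*18 + 1.76
          = 110.12 dB

Step 2 — oversampling processing gain:
G = 10*log10(OSR) = 10*log10(16) = 12.04 dB

Step 3 — total:
SQNR_total = 110.12 + 12.04 = 122.16 dB

Base SQNR = 110.12 dB; oversampled SQNR = 122.16 dB


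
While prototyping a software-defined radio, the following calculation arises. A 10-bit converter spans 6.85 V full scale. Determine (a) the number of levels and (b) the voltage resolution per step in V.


Step 1 — number of quantization levels:
L = 2^N = 2^10 = 1024

Step 2 — LSB step size:
delta = Vfs / L
      = 6.85 / 1024
      = 0.00668945 V

Levels = 1024; step size = 0.00668945 V


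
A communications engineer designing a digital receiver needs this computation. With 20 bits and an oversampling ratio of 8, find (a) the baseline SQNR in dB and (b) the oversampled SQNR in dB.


Step 1 — baseline SQNR at Nyquist:
SQNR_base = 6.02*N + 1.76
          = 6.02*20 + 1.76
          = 122.16 dB

Step 2 — oversampling processing gain:
G = 10*log10(OSR) = 10*log10(8) = 9.03 dB

Step 3 — total:
SQNR_total = 122.16 + 9.03 = 131.19 dB

Base SQNR = 122.16 dB; oversampled SQNR = 131.19 dB


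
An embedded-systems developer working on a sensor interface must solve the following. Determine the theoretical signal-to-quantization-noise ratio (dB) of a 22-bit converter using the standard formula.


Theoretical SNR for a full-scale sinusoid:
SNR = 6.02 * N + 1.76
    = 6.02 * 22 + 1.76
    = 132.44 + 1.76
    = 134.2 dB

134.2 dB


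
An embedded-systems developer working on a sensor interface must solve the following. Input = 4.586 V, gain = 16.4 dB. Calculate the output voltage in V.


Output voltage from dB gain:
V_out = V_in * 10^(gain_dB / 20)
      = 4.586 * 10^(16.4 / 20)
      = 4.586 * 6.606934
      = 30.2994 V

30.2994 V


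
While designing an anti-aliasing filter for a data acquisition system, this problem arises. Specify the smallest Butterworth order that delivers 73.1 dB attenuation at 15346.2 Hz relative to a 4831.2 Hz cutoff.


Butterworth filter order formula:
n = log10(10^(A/10) - 1) / (2 * log10(f_stop/f_pass))
10^(73.1/10) - 1 = 20417378.4467
f_stop/f_pass = 15346.2 / 4831.2 = 3.1765
n = 7.2817 -> ceil = 8

8


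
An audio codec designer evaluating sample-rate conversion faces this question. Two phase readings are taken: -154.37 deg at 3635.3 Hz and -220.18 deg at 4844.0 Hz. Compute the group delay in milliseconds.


Group delay from phase difference:
tau = -d(phi)/d(omega)
d(phi) = -65.81 deg = -1.148601 rad
d(omega) = 2*pi*(4844.0 - 3635.3) = 7594.4861 rad/s
tau = -(-1.148601) / 7594.4861
    = 0.1512 ms

0.1512 ms


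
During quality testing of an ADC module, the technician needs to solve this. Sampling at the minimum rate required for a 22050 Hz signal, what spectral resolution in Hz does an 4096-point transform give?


Step 1 — Nyquist sampling rate:
fs = 2 * fmax = 2 * 22050 = 44100 Hz

Step 2 — DFT bin spacing:
df = fs / N = 44100 / 4096 = 10.7666 Hz

10.7666 Hz


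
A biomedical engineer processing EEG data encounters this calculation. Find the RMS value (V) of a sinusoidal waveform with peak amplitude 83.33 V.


RMS voltage for a sinusoidal waveform:
V_rms = V_peak / sqrt(2)
      = 83.33 / 1.414214
      = 58.923 V

58.923 V


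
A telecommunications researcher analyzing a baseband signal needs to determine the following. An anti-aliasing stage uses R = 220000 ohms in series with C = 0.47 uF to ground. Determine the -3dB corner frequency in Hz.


Cutoff frequency of a first-order RC filter:
fc = 1 / (2 * pi * R * C)
C = 0.47 uF = 4.7e-07 F
fc = 1 / (2 * pi * 220000 * 4.7e-07)
   = 1 / 0.64968136076237
   = 1.539216 Hz

1.539216 Hz


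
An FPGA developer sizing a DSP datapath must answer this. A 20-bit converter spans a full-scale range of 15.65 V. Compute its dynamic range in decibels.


Dynamic range from full-scale to LSB:
V_min = V_max / 2^bits = 15.65 / 2^20
DR = 20 * log10(V_max / V_min)
   = 20 * log10(2^20)
   = 20 * 20 * log10(2)
   = 120.41 dB

120.41 dB


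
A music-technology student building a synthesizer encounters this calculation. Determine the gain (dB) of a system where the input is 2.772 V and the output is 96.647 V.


Voltage gain in dB:
G = 20 * log10(Vout / Vin)
  = 20 * log10(96.647 / 2.772)
  = 20 * log10(34.86544)
  = 20 * 1.542395
  = 30.85 dB

30.85 dB


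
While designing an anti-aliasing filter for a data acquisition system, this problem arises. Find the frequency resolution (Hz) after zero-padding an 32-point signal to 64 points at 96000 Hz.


Frequency resolution after zero-padding:
N_padded = 32 * 2 = 64
df = fs / N_padded
   = 96000 / 64
   = 1500.0 Hz

1500.0 Hz


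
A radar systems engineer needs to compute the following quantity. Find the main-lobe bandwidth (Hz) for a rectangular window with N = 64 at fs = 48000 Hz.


Main lobe width for a rectangular window:
Width = 2 * fs / N
      = 2 * 48000 / 64
      = 96000 / 64
      = 1500.0 Hz

1500.0 Hz


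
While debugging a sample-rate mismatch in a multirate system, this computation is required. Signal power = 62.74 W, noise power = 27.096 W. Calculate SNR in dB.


SNR in decibels:
SNR = 10 * log10(Ps / Pn)
    = 10 * log10(62.74 / 27.096)
    = 10 * log10(2.3155)
    = 10 * 0.3646
    = 3.65 dB

3.65 dB


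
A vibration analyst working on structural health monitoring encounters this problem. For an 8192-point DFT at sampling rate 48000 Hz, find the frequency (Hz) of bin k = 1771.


Frequency of DFT bin k:
f_k = k * fs / N
    = 1771 * 48000 / 8192
    = 85008000 / 8192
    = 10376.953 Hz

10376.953 Hz


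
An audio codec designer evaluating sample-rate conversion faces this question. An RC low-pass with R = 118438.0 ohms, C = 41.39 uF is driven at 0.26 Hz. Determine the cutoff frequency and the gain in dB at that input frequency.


Step 1 — cutoff frequency:
fc = 1 / (2*pi*R*C)
C = 41.39 uF = 4.139e-05 F
fc = 1 / (2*pi*118438.0*4.139e-05)
   = 0.0324664 Hz

Step 2 — magnitude at f = 0.26 Hz:
|H(f)| = 1 / sqrt(1 + (f/fc)^2)
f/fc = 0.26 / 0.0324664 = 8.008279
|H| = 1 / sqrt(1 + 64.132533) = 0.1239085
|H|_dB = 20*log10(0.1239085) = -18.14 dB

fc = 0.0324664 Hz; |H(0.26 Hz)| = -18.14 dB
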